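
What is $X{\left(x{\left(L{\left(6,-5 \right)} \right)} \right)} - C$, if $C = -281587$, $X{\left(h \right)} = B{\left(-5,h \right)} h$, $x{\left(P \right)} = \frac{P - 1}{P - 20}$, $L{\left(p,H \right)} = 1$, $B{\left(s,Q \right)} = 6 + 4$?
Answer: $281587$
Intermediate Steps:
$B{\left(s,Q \right)} = 10$
$x{\left(P \right)} = \frac{-1 + P}{-20 + P}$
$X{\left(h \right)} = 10 h$
$X{\left(x{\left(L{\left(6,-5 \right)} \right)} \right)} - C = 10 \frac{-1 + 1}{-20 + 1} - -281587 = 10 \frac{1}{-19} \cdot 0 + 281587 = 10 \left(\left(- \frac{1}{19}\right) 0\right) + 281587 = 10 \cdot 0 + 281587 = 0 + 281587 = 281587$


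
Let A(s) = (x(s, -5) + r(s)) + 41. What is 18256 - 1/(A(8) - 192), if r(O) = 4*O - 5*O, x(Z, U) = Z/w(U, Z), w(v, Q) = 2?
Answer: 2829681/155 ≈ 18256.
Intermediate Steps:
x(Z, U) = Z/2
r(O) = -O
A(s) = 41 - s/2 (A(s) = (s/2 - s) + 41 = -s/2 + 41 = 41 - s/2)
18256 - 1/(A(8) - 192) = 18256 - 1/((41 - 1/2*8) - 192) = 18256 - 1/((41 - 4) - 192) = 18256 - 1/(37 - 192) = 18256 - 1/(-155) = 18256 - 1*(-1/155) = 18256 + 1/155 = 2829681/155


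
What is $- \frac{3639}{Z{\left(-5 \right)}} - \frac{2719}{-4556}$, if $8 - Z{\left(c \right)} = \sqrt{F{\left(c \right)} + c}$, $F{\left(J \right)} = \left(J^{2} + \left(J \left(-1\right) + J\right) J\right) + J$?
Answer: $- \frac{132501041}{223244} - \frac{3639 \sqrt{15}}{49} \approx -881.15$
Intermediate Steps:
$F{\left(J \right)} = J + J^{2}$ ($F{\left(J \right)} = \left(J^{2} + \left(- J + J\right) J\right) + J = \left(J^{2} + 0 J\right) + J = \left(J^{2} + 0\right) + J = J^{2} + J = J + J^{2}$)
$Z{\left(c \right)} = 8 - \sqrt{c + c \left(1 + c\right)}$ ($Z{\left(c \right)} = 8 - \sqrt{c \left(1 + c\right) + c} = 8 - \sqrt{c + c \left(1 + c\right)}$)
$- \frac{3639}{Z{\left(-5 \right)}} - \frac{2719}{-4556} = - \frac{3639}{8 - \sqrt{- 5 \left(2 - 5\right)}} - \frac{2719}{-4556} = - \frac{3639}{8 - \sqrt{\left(-5\right) \left(-3\right)}} - - \frac{2719}{4556} = - \frac{3639}{8 - \sqrt{15}} + \frac{2719}{4556} = \frac{2719}{4556} - \frac{3639}{8 - \sqrt{15}}$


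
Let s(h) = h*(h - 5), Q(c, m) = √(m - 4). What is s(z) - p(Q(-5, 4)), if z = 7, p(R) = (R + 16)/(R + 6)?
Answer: 34/3 ≈ 11.333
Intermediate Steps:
Q(c, m) = √(-4 + m)
p(R) = (16 + R)/(6 + R)
s(h) = h*(-5 + h)
s(z) - p(Q(-5, 4)) = 7*(-5 + 7) - (16 + √(-4 + 4))/(6 + √(-4 + 4)) = 7*2 - (16 + √0)/(6 + √0) = 14 - (16 + 0)/(6 + 0) = 14 - 16/6 = 14 - 1*8/3 = 14 - 8/3 = 34/3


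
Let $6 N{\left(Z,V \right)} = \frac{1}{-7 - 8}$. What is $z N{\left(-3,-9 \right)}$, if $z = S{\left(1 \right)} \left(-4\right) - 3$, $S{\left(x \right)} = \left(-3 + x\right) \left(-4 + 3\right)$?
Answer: $\frac{11}{90} \approx 0.12222$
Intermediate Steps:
$N{\left(Z,V \right)} = - \frac{1}{90}$ ($N{\left(Z,V \right)} = \frac{1}{6 \left(-7 - 8\right)} = \frac{1}{6 \left(-15\right)} = \frac{1}{6} \left(- \frac{1}{15}\right) = - \frac{1}{90}$)
$S{\left(x \right)} = 3 - x$ ($S{\left(x \right)} = \left(-3 + x\right) \left(-1\right) = 3 - x$)
$z = -11$ ($z = \left(3 - 1\right) \left(-4\right) - 3 = 2 \left(-4\right) - 3 = -8 - 3 = -11$)
$z N{\left(-3,-9 \right)} = \left(-11\right) \left(- \frac{1}{90}\right) = \frac{11}{90}$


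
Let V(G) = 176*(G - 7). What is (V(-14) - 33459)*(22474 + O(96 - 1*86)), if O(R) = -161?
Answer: -829039515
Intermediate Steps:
V(G) = -1232 + 176*G (V(G) = 176*(-7 + G) = -1232 + 176*G)
(V(-14) - 33459)*(22474 + O(96 - 1*86)) = ((-1232 + 176*(-14)) - 33459)*(22474 - 161) = ((-1232 - 2464) - 33459)*22313 = (-3696 - 33459)*22313 = -37155*22313 = -829039515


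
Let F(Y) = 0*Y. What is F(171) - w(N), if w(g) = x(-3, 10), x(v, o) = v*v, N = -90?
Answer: -9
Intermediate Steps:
x(v, o) = v**2
w(g) = 9 (w(g) = (-3)**2 = 9)
F(Y) = 0
F(171) - w(N) = 0 - 1*9 = 0 - 9 = -9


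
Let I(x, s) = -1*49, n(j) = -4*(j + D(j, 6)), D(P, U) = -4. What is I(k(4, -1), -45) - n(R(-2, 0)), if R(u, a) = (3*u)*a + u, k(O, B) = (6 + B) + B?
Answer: -73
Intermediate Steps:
k(O, B) = 6 + 2*B
R(u, a) = u + 3*a*u (R(u, a) = 3*a*u + u = u + 3*a*u)
n(j) = 16 - 4*j (n(j) = -4*(j - 4) = -4*(-4 + j) = 16 - 4*j)
I(x, s) = -49
I(k(4, -1), -45) - n(R(-2, 0)) = -49 - (16 - (-8)*(1 + 3*0)) = -49 - (16 - (-8)*(1 + 0)) = -49 - (16 - (-8)) = -49 - (16 - 4*(-2)) = -49 - (16 + 8) = -49 - 1*24 = -49 - 24 = -73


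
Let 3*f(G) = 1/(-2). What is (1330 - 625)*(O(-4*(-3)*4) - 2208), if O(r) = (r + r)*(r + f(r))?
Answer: 1680720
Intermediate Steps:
f(G) = -⅙ (f(G) = (⅓)/(-2) = (⅓)*(-½) = -⅙)
O(r) = 2*r*(-⅙ + r) (O(r) = (r + r)*(r - ⅙) = (2*r)*(-⅙ + r) = 2*r*(-⅙ + r))
(1330 - 625)*(O(-4*(-3)*4) - 2208) = (1330 - 625)*((-4*(-3)*4)*(-1 + 6*(-4*(-3)*4))/3 - 2208) = 705*((12*4)*(-1 + 6*(12*4))/3 - 2208) = 705*((⅓)*48*(-1 + 6*48) - 2208) = 705*((⅓)*48*(-1 + 288) - 2208) = 705*((⅓)*48*287 - 2208) = 705*(4592 - 2208) = 705*2384 = 1680720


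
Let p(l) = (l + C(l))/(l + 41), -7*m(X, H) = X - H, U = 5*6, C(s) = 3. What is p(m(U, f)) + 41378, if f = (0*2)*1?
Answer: 10634137/257 ≈ 41378.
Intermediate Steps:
f = 0 (f = 0*1 = 0)
U = 30
m(X, H) = -X/7 + H/7 (m(X, H) = -(X - H)/7 = -X/7 + H/7)
p(l) = (3 + l)/(41 + l) (p(l) = (l + 3)/(l + 41) = (3 + l)/(41 + l))
p(m(U, f)) + 41378 = (3 + (-1/7*30 + (1/7)*0))/(41 + (-1/7*30 + (1/7)*0)) + 41378 = (3 + (-30/7 + 0))/(41 + (-30/7 + 0)) + 41378 = (3 - 30/7)/(41 - 30/7) + 41378 = -9/7/(257/7) + 41378 = (7/257)*(-9/7) + 41378 = -9/257 + 41378 = 10634137/257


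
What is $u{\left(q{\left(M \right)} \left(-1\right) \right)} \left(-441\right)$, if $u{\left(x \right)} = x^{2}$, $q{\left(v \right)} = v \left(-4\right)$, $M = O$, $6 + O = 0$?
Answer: $-254016$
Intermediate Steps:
$O = -6$ ($O = -6 + 0 = -6$)
$M = -6$
$q{\left(v \right)} = - 4 v$
$u{\left(q{\left(M \right)} \left(-1\right) \right)} \left(-441\right) = \left(\left(-4\right) \left(-6\right) \left(-1\right)\right)^{2} \left(-441\right) = \left(24 \left(-1\right)\right)^{2} \left(-441\right) = \left(-24\right)^{2} \left(-441\right) = 576 \left(-441\right) = -254016$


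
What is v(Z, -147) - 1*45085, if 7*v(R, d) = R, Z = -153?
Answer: -315748/7 ≈ -45107.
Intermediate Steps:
v(R, d) = R/7
v(Z, -147) - 1*45085 = (1/7)*(-153) - 1*45085 = -153/7 - 45085 = -315748/7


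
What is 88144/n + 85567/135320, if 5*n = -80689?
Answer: -7533416391/1559833640 ≈ -4.8296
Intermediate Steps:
n = -80689/5 (n = (⅕)*(-80689) = -80689/5 ≈ -16138.)
88144/n + 85567/135320 = 88144/(-80689/5) + 85567/135320 = 88144*(-5/80689) + 85567*(1/135320) = -62960/11527 + 85567/135320 = -7533416391/1559833640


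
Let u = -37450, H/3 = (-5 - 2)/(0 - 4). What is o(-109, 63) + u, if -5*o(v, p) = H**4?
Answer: -48130481/1280 ≈ -37602.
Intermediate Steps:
H = 21/4 (H = 3*((-5 - 2)/(0 - 4)) = 3*(-7/(-4)) = 3*(-7*(-1/4)) = 3*(7/4) = 21/4 ≈ 5.2500)
o(v, p) = -194481/1280 (o(v, p) = -(21/4)**4/5 = -1/5*194481/256 = -194481/1280)
o(-109, 63) + u = -194481/1280 - 37450 = -48130481/1280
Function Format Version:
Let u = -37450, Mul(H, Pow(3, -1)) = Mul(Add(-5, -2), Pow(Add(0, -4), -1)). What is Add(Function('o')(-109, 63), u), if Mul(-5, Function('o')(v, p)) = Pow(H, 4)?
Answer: Rational(-48130481, 1280) ≈ -37602.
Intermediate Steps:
H = Rational(21, 4) (H = Mul(3, Mul(Add(-5, -2), Pow(Add(0, -4), -1))) = Mul(3, Mul(-7, Pow(-4, -1))) = Mul(3, Mul(-7, Rational(-1, 4))) = Mul(3, Rational(7, 4)) = Rational(21, 4) ≈ 5.2500)
Function('o')(v, p) = Rational(-194481, 1280) (Function('o')(v, p) = Mul(Rational(-1, 5), Pow(Rational(21, 4), 4)) = Mul(Rational(-1, 5), Rational(194481, 256)) = Rational(-194481, 1280))
Add(Function('o')(-109, 63), u) = Add(Rational(-194481, 1280), -37450) = Rational(-48130481, 1280)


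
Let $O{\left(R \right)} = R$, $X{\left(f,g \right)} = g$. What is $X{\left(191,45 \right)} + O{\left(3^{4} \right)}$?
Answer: $126$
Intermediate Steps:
$X{\left(191,45 \right)} + O{\left(3^{4} \right)} = 45 + 3^{4} = 45 + 81 = 126$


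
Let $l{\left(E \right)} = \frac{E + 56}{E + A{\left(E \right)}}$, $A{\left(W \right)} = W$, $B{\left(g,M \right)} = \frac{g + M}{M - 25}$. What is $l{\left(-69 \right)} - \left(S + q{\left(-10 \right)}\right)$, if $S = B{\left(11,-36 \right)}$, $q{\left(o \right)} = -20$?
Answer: $\frac{165703}{8418} \approx 19.684$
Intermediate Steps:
$B{\left(g,M \right)} = \frac{M + g}{-25 + M}$
$S = \frac{25}{61}$ ($S = \frac{-36 + 11}{-25 - 36} = \frac{1}{-61} \left(-25\right) = \left(- \frac{1}{61}\right) \left(-25\right) = \frac{25}{61} \approx 0.40984$)
$l{\left(E \right)} = \frac{56 + E}{2 E}$ ($l{\left(E \right)} = \frac{E + 56}{E + E} = \frac{56 + E}{2 E}$)
$l{\left(-69 \right)} - \left(S + q{\left(-10 \right)}\right) = \frac{56 - 69}{2 \left(-69\right)} - \left(\frac{25}{61} - 20\right) = \frac{1}{2} \left(- \frac{1}{69}\right) \left(-13\right) - - \frac{1195}{61} = \frac{13}{138} + \frac{1195}{61} = \frac{165703}{8418}$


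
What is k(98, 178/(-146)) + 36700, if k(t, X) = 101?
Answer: 36801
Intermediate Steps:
k(98, 178/(-146)) + 36700 = 101 + 36700 = 36801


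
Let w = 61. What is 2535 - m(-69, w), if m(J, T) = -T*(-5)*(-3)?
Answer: 3450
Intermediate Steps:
m(J, T) = -15*T (m(J, T) = -(-5*T)*(-3) = -15*T)
2535 - m(-69, w) = 2535 - (-15)*61 = 2535 - 1*(-915) = 2535 + 915 = 3450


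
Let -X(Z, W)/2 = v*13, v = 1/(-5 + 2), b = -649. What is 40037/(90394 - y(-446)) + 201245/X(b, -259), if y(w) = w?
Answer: 27422164181/1180920 ≈ 23221.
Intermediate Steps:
v = -⅓ (v = 1/(-3) = -⅓ ≈ -0.33333)
X(Z, W) = 26/3 (X(Z, W) = -(-2)*13/3 = -2*(-13/3) = 26/3)
40037/(90394 - y(-446)) + 201245/X(b, -259) = 40037/(90394 - 1*(-446)) + 201245/(26/3) = 40037/(90394 + 446) + 201245*(3/26) = 40037/90840 + 603735/26 = 27422164181/1180920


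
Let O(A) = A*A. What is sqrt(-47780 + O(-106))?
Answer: 8*I*sqrt(571) ≈ 191.16*I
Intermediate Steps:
O(A) = A**2
sqrt(-47780 + O(-106)) = sqrt(-47780 + (-106)**2) = sqrt(-47780 + 11236) = sqrt(-36544) = 8*I*sqrt(571)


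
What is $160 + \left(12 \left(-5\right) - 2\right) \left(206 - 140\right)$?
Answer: $-3932$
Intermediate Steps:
$160 + \left(12 \left(-5\right) - 2\right) \left(206 - 140\right) = 160 + \left(-60 - 2\right) \left(206 - 140\right) = 160 - 4092 = -3932$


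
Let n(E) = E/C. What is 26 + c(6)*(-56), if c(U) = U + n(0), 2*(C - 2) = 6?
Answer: -310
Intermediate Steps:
C = 5 (C = 2 + (½)*6 = 2 + 3 = 5)
n(E) = E/5
c(U) = U (c(U) = U + (⅕)*0 = U + 0 = U)
26 + c(6)*(-56) = 26 + 6*(-56) = 26 - 336 = -310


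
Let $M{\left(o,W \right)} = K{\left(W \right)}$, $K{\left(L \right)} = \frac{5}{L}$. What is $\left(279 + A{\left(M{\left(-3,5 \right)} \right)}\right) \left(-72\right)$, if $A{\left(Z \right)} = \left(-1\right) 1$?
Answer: $-20016$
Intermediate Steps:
$M{\left(o,W \right)} = \frac{5}{W}$
$A{\left(Z \right)} = -1$
$\left(279 + A{\left(M{\left(-3,5 \right)} \right)}\right) \left(-72\right) = \left(279 - 1\right) \left(-72\right) = 278 \left(-72\right) = -20016$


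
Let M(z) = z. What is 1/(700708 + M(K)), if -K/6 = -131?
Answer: 1/701494 ≈ 1.4255e-6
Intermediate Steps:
K = 786 (K = -6*(-131) = 786)
1/(700708 + M(K)) = 1/(700708 + 786) = 1/701494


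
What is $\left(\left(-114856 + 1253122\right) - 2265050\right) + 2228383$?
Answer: $1101599$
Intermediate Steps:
$\left(\left(-114856 + 1253122\right) - 2265050\right) + 2228383 = \left(1138266 - 2265050\right) + 2228383 = -1126784 + 2228383 = 1101599$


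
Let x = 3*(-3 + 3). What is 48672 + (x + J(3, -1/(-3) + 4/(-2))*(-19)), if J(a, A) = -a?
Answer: 48729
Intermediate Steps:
x = 0 (x = 3*0 = 0)
48672 + (x + J(3, -1/(-3) + 4/(-2))*(-19)) = 48672 + (0 - 1*3*(-19)) = 48672 + (0 - 3*(-19)) = 48672 + (0 + 57) = 48672 + 57 = 48729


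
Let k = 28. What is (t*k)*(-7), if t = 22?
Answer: -4312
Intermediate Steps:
(t*k)*(-7) = (22*28)*(-7) = 616*(-7) = -4312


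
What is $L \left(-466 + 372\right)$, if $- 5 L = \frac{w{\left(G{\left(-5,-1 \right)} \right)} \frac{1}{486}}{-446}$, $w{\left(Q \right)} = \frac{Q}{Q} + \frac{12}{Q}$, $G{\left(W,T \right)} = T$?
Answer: $\frac{517}{541890} \approx 0.00095407$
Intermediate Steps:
$w{\left(Q \right)} = 1 + \frac{12}{Q}$
$L = - \frac{11}{1083780}$ ($L = - \frac{\frac{\frac{1}{-1} \left(12 - 1\right)}{486} \frac{1}{-446}}{5} = - \frac{\left(-1\right) 11 \cdot \frac{1}{486} \left(- \frac{1}{446}\right)}{5} = - \frac{\left(-11\right) \frac{1}{486} \left(- \frac{1}{446}\right)}{5} = - \frac{\left(- \frac{11}{486}\right) \left(- \frac{1}{446}\right)}{5} = \left(- \frac{1}{5}\right) \frac{11}{216756} = - \frac{11}{1083780} \approx -1.015 \cdot 10^{-5}$)
$L \left(-466 + 372\right) = - \frac{11 \left(-466 + 372\right)}{1083780} = \left(- \frac{11}{1083780}\right) \left(-94\right) = \frac{517}{541890}$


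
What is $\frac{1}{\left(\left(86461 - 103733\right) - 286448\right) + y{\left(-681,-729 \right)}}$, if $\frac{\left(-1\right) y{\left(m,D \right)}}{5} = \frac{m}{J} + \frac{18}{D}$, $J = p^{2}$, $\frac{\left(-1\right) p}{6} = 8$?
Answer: $- \frac{20736}{6297904715} \approx -3.2925 \cdot 10^{-6}$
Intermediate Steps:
$p = -48$ ($p = \left(-6\right) 8 = -48$)
$J = 2304$ ($J = \left(-48\right)^{2} = 2304$)
$y{\left(m,D \right)} = - \frac{90}{D} - \frac{5 m}{2304}$ ($y{\left(m,D \right)} = - 5 \left(\frac{m}{2304} + \frac{18}{D}\right) = - 5 \left(\frac{18}{D} + \frac{m}{2304}\right) = - \frac{90}{D} - \frac{5 m}{2304}$)
$\frac{1}{\left(\left(86461 - 103733\right) - 286448\right) + y{\left(-681,-729 \right)}} = \frac{1}{\left(\left(86461 - 103733\right) - 286448\right) - \left(- \frac{1135}{768} + \frac{90}{-729}\right)} = \frac{1}{\left(\left(86461 - 103733\right) - 286448\right) + \left(\left(-90\right) \left(- \frac{1}{729}\right) + \frac{1135}{768}\right)} = \frac{1}{\left(-17272 - 286448\right) + \left(\frac{10}{81} + \frac{1135}{768}\right)} = \frac{1}{-303720 + \frac{33205}{20736}} = \frac{1}{- \frac{6297904715}{20736}} = - \frac{20736}{6297904715}$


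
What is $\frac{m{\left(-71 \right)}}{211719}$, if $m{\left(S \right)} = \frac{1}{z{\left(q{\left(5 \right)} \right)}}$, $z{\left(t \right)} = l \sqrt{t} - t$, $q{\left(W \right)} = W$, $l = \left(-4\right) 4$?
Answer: $\frac{1}{53141469} - \frac{16 \sqrt{5}}{265707345} \approx -1.1583 \cdot 10^{-7}$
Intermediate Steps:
$l = -16$
$z{\left(t \right)} = - t - 16 \sqrt{t}$ ($z{\left(t \right)} = - 16 \sqrt{t} - t = - t - 16 \sqrt{t}$)
$m{\left(S \right)} = \frac{1}{-5 - 16 \sqrt{5}}$ ($m{\left(S \right)} = \frac{1}{\left(-1\right) 5 - 16 \sqrt{5}} = \frac{1}{-5 - 16 \sqrt{5}}$)
$\frac{m{\left(-71 \right)}}{211719} = \frac{\frac{1}{251} - \frac{16 \sqrt{5}}{1255}}{211719} = \left(\frac{1}{251} - \frac{16 \sqrt{5}}{1255}\right) \frac{1}{211719} = \frac{1}{53141469} - \frac{16 \sqrt{5}}{265707345}$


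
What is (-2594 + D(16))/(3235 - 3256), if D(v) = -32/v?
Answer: 2596/21 ≈ 123.62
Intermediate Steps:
(-2594 + D(16))/(3235 - 3256) = (-2594 - 32/16)/(3235 - 3256) = (-2594 - 32*1/16)/(-21) = (-2594 - 2)*(-1/21) = -2596*(-1/21) = 2596/21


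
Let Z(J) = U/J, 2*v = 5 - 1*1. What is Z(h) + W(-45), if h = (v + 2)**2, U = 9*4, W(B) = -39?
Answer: -147/4 ≈ -36.750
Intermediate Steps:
U = 36
v = 2 (v = (5 - 1*1)/2 = (5 - 1)/2 = (1/2)*4 = 2)
h = 16 (h = (2 + 2)**2 = 4**2 = 16)
Z(J) = 36/J
Z(h) + W(-45) = 36/16 - 39 = 36*(1/16) - 39 = 9/4 - 39 = -147/4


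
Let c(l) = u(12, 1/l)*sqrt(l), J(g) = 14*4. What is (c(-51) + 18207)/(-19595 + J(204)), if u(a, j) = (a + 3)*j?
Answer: -2023/2171 + 5*I*sqrt(51)/332163 ≈ -0.93183 + 0.0001075*I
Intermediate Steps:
u(a, j) = j*(3 + a) (u(a, j) = (3 + a)*j = j*(3 + a))
J(g) = 56
c(l) = 15/sqrt(l) (c(l) = ((1/l)*(3 + 12))*sqrt(l) = (15/l)*sqrt(l) = 15/sqrt(l))
(c(-51) + 18207)/(-19595 + J(204)) = (15/sqrt(-51) + 18207)/(-19595 + 56) = (15*(-I*sqrt(51)/51) + 18207)/(-19539) = (-5*I*sqrt(51)/17 + 18207)*(-1/19539) = (18207 - 5*I*sqrt(51)/17)*(-1/19539) = -2023/2171 + 5*I*sqrt(51)/332163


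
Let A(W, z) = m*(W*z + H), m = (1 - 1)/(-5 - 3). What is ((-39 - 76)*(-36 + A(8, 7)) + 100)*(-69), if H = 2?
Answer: -292560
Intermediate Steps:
m = 0 (m = 0/(-8) = 0*(-1/8) = 0)
A(W, z) = 0 (A(W, z) = 0*(W*z + 2) = 0*(2 + W*z) = 0)
((-39 - 76)*(-36 + A(8, 7)) + 100)*(-69) = ((-39 - 76)*(-36 + 0) + 100)*(-69) = (-115*(-36) + 100)*(-69) = (4140 + 100)*(-69) = 4240*(-69) = -292560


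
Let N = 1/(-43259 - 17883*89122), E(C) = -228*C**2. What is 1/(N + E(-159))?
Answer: -5449097324/31408967514154033 ≈ -1.7349e-7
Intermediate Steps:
N = -1/5449097324 (N = (1/89122)/(-61142) = -1/61142*1/89122 = -1/5449097324 ≈ -1.8352e-10)
1/(N + E(-159)) = 1/(-1/5449097324 - 228*(-159)**2) = 1/(-1/5449097324 - 228*25281) = 1/(-1/5449097324 - 5764068) = 1/(-31408967514154033/5449097324) = -5449097324/31408967514154033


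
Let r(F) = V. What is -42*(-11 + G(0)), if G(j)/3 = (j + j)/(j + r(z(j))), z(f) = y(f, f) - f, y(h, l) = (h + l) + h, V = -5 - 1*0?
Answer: 462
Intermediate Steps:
V = -5 (V = -5 + 0 = -5)
y(h, l) = l + 2*h
z(f) = 2*f (z(f) = (f + 2*f) - f = 3*f - f = 2*f)
r(F) = -5
G(j) = 6*j/(-5 + j) (G(j) = 3*((j + j)/(j - 5)) = 3*((2*j)/(-5 + j)) = 3*(2*j/(-5 + j)) = 6*j/(-5 + j))
-42*(-11 + G(0)) = -42*(-11 + 6*0/(-5 + 0)) = -42*(-11 + 6*0/(-5)) = -42*(-11 + 6*0*(-1/5)) = -42*(-11 + 0) = -42*(-11) = 462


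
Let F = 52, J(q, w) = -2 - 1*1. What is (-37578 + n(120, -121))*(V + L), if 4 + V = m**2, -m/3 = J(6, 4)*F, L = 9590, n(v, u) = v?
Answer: -8563273380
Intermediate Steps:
J(q, w) = -3 (J(q, w) = -2 - 1 = -3)
m = 468 (m = -(-9)*52 = -3*(-156) = 468)
V = 219020 (V = -4 + 468**2 = -4 + 219024 = 219020)
(-37578 + n(120, -121))*(V + L) = (-37578 + 120)*(219020 + 9590) = -37458*228610 = -8563273380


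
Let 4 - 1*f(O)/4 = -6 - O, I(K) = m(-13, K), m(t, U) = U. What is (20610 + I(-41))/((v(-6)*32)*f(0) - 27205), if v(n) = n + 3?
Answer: -20569/31045 ≈ -0.66255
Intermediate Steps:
I(K) = K
f(O) = 40 + 4*O (f(O) = 16 - 4*(-6 - O) = 16 + (24 + 4*O) = 40 + 4*O)
v(n) = 3 + n
(20610 + I(-41))/((v(-6)*32)*f(0) - 27205) = (20610 - 41)/(((3 - 6)*32)*(40 + 4*0) - 27205) = 20569/((-3*32)*(40 + 0) - 27205) = 20569/(-96*40 - 27205) = 20569/(-3840 - 27205) = 20569/(-31045) = 20569*(-1/31045) = -20569/31045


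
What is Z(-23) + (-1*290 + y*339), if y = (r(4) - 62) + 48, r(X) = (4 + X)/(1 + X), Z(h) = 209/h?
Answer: -517809/115 ≈ -4502.7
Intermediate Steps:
r(X) = (4 + X)/(1 + X)
y = -62/5 (y = ((4 + 4)/(1 + 4) - 62) + 48 = (8/5 - 62) + 48 = -302/5 + 48 = -62/5 ≈ -12.400)
Z(-23) + (-1*290 + y*339) = 209/(-23) + (-1*290 - 62/5*339) = 209*(-1/23) + (-290 - 21018/5) = -209/23 - 22468/5 = -517809/115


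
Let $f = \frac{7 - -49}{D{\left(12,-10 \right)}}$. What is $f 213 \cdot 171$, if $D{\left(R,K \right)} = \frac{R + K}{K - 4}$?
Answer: $-14277816$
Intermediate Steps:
$D{\left(R,K \right)} = \frac{K + R}{-4 + K}$
$f = -392$ ($f = \frac{7 - -49}{\frac{1}{-4 - 10} \left(-10 + 12\right)} = \frac{7 + 49}{\frac{1}{-14} \cdot 2} = \frac{56}{\left(- \frac{1}{14}\right) 2} = \frac{56}{- \frac{1}{7}} = 56 \left(-7\right) = -392$)
$f 213 \cdot 171 = \left(-392\right) 213 \cdot 171 = \left(-83496\right) 171 = -14277816$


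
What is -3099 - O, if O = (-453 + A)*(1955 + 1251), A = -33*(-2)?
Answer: 1237623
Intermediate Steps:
A = 66
O = -1240722 (O = (-453 + 66)*(1955 + 1251) = -387*3206 = -1240722)
-3099 - O = -3099 - 1*(-1240722) = -3099 + 1240722 = 1237623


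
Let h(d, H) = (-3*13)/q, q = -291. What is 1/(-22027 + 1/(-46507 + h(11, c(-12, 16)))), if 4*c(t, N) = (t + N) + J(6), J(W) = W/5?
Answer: -4511166/99367453579 ≈ -4.5399e-5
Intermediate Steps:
J(W) = W/5 (J(W) = W*(⅕) = W/5)
c(t, N) = 3/10 + N/4 + t/4 (c(t, N) = ((t + N) + (⅕)*6)/4 = ((N + t) + 6/5)/4 = (6/5 + N + t)/4 = 3/10 + N/4 + t/4)
h(d, H) = 13/97 (h(d, H) = -3*13/(-291) = -39*(-1/291) = 13/97)
1/(-22027 + 1/(-46507 + h(11, c(-12, 16)))) = 1/(-22027 + 1/(-46507 + 13/97)) = 1/(-22027 + 1/(-4511166/97)) = 1/(-22027 - 97/4511166) = 1/(-99367453579/4511166) = -4511166/99367453579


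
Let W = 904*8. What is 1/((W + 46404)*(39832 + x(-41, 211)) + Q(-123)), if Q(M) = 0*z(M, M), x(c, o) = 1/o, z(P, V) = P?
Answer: 211/450786604708 ≈ 4.6807e-10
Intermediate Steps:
W = 7232
Q(M) = 0 (Q(M) = 0*M = 0)
1/((W + 46404)*(39832 + x(-41, 211)) + Q(-123)) = 1/((7232 + 46404)*(39832 + 1/211) + 0) = 1/(53636*(39832 + 1/211) + 0) = 1/(53636*(8404553/211) + 0) = 1/(450786604708/211 + 0) = 1/(450786604708/211) = 211/450786604708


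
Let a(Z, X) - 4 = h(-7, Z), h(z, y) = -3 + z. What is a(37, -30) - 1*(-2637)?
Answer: 2631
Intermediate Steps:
a(Z, X) = -6 (a(Z, X) = 4 + (-3 - 7) = 4 - 10 = -6)
a(37, -30) - 1*(-2637) = -6 - 1*(-2637) = -6 + 2637 = 2631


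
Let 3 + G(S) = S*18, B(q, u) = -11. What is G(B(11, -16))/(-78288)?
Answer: 67/26096 ≈ 0.0025674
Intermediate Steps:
G(S) = -3 + 18*S (G(S) = -3 + S*18 = -3 + 18*S)
G(B(11, -16))/(-78288) = (-3 + 18*(-11))/(-78288) = (-3 - 198)*(-1/78288) = -201*(-1/78288) = 67/26096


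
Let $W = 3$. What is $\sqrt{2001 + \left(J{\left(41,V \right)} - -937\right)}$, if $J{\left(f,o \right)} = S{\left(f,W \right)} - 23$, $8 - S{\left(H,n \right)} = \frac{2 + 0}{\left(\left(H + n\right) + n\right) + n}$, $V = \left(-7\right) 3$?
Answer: $\frac{\sqrt{73074}}{5} \approx 54.064$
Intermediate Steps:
$V = -21$
$S{\left(H,n \right)} = 8 - \frac{2}{H + 3 n}$ ($S{\left(H,n \right)} = 8 - \frac{2 + 0}{\left(\left(H + n\right) + n\right) + n} = 8 - \frac{2}{\left(H + 2 n\right) + n} = 8 - \frac{2}{H + 3 n}$)
$J{\left(f,o \right)} = -23 + \frac{2 \left(35 + 4 f\right)}{9 + f}$ ($J{\left(f,o \right)} = \frac{2 \left(-1 + 4 f + 12 \cdot 3\right)}{f + 3 \cdot 3} - 23 = \frac{2 \left(-1 + 4 f + 36\right)}{f + 9} - 23 = \frac{2 \left(35 + 4 f\right)}{9 + f} - 23 = -23 + \frac{2 \left(35 + 4 f\right)}{9 + f}$)
$\sqrt{2001 + \left(J{\left(41,V \right)} - -937\right)} = \sqrt{2001 + \left(\frac{-137 - 615}{9 + 41} - -937\right)} = \sqrt{2001 + \left(\frac{-137 - 615}{50} + 937\right)} = \sqrt{2001 + \left(\frac{1}{50} \left(-752\right) + 937\right)} = \sqrt{2001 + \left(- \frac{376}{25} + 937\right)} = \sqrt{2001 + \frac{23049}{25}} = \sqrt{\frac{73074}{25}} = \frac{\sqrt{73074}}{5}$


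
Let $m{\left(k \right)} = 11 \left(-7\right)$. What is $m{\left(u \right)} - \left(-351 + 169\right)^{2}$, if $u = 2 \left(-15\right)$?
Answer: $-33201$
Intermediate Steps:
$u = -30$
$m{\left(k \right)} = -77$
$m{\left(u \right)} - \left(-351 + 169\right)^{2} = -77 - \left(-351 + 169\right)^{2} = -77 - \left(-182\right)^{2} = -77 - 33124 = -33201$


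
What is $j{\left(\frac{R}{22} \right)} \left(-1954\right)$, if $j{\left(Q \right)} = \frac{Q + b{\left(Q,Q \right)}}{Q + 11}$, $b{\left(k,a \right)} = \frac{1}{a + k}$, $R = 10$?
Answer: $- \frac{18563}{70} \approx -265.19$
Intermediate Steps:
$j{\left(Q \right)} = \frac{Q + \frac{1}{2 Q}}{11 + Q}$ ($j{\left(Q \right)} = \frac{Q + \frac{1}{Q + Q}}{Q + 11} = \frac{Q + \frac{1}{2 Q}}{11 + Q}$)
$j{\left(\frac{R}{22} \right)} \left(-1954\right) = \frac{\frac{1}{2} + \left(\frac{10}{22}\right)^{2}}{\frac{10}{22} \left(11 + \frac{10}{22}\right)} \left(-1954\right) = \frac{\frac{1}{2} + \left(10 \cdot \frac{1}{22}\right)^{2}}{10 \cdot \frac{1}{22} \left(11 + 10 \cdot \frac{1}{22}\right)} \left(-1954\right) = \frac{\frac{1}{2} + \left(\frac{5}{11}\right)^{2}}{\frac{5}{11} \left(11 + \frac{5}{11}\right)} \left(-1954\right) = \frac{11 \left(\frac{1}{2} + \frac{25}{121}\right)}{5 \cdot \frac{126}{11}} \left(-1954\right) = \frac{11}{5} \cdot \frac{11}{126} \cdot \frac{171}{242} \left(-1954\right) = \frac{19}{140} \left(-1954\right) = - \frac{18563}{70}$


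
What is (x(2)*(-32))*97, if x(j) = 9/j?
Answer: -13968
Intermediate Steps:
(x(2)*(-32))*97 = ((9/2)*(-32))*97 = -144*97 = -13968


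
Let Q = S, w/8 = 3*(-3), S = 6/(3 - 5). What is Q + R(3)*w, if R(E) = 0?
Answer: -3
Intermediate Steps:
S = -3 (S = 6/(-2) = 6*(-1/2) = -3)
w = -72 (w = 8*(3*(-3)) = 8*(-9) = -72)
Q = -3
Q + R(3)*w = -3 + 0*(-72) = -3 + 0 = -3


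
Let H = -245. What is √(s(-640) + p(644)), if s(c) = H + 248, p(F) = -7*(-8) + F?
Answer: √703 ≈ 26.514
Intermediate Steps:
p(F) = 56 + F
s(c) = 3 (s(c) = -245 + 248 = 3)
√(s(-640) + p(644)) = √(3 + (56 + 644)) = √(3 + 700) = √703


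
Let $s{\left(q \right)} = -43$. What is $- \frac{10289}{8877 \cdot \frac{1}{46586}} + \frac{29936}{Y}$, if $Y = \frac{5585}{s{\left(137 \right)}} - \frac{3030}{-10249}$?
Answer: $- \frac{27491450796381254}{506968798875} \approx -54227.0$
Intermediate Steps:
$Y = - \frac{57110375}{440707}$ ($Y = \frac{5585}{-43} - \frac{3030}{-10249} = 5585 \left(- \frac{1}{43}\right) - - \frac{3030}{10249} = - \frac{5585}{43} + \frac{3030}{10249} = - \frac{57110375}{440707} \approx -129.59$)
$- \frac{10289}{8877 \cdot \frac{1}{46586}} + \frac{29936}{Y} = - \frac{10289}{8877 \cdot \frac{1}{46586}} + \frac{29936}{- \frac{57110375}{440707}} = - \frac{10289}{8877 \cdot \frac{1}{46586}} + 29936 \left(- \frac{440707}{57110375}\right) = - \frac{10289}{\frac{8877}{46586}} - \frac{13193004752}{57110375} = \left(-10289\right) \frac{46586}{8877} - \frac{13193004752}{57110375} = - \frac{479323354}{8877} - \frac{13193004752}{57110375} = - \frac{27491450796381254}{506968798875}$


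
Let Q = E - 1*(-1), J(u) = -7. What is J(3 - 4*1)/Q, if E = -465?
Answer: 7/464 ≈ 0.015086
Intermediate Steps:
Q = -464 (Q = -465 - 1*(-1) = -465 + 1 = -464)
J(3 - 4*1)/Q = -7/(-464) = -7*(-1/464) = 7/464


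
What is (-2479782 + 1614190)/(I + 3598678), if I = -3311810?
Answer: -7462/2473 ≈ -3.0174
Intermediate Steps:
(-2479782 + 1614190)/(I + 3598678) = (-2479782 + 1614190)/(-3311810 + 3598678) = -865592/286868 = -865592*1/286868 = -7462/2473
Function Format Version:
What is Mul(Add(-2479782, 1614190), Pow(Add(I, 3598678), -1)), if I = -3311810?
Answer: Rational(-7462, 2473) ≈ -3.0174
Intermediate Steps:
Mul(Add(-2479782, 1614190), Pow(Add(I, 3598678), -1)) = Mul(Add(-2479782, 1614190), Pow(Add(-3311810, 3598678), -1)) = Mul(-865592, Pow(286868, -1)) = Mul(-865592, Rational(1, 286868)) = Rational(-7462, 2473)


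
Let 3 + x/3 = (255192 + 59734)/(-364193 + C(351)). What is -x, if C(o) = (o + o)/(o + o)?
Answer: 2111253/182096 ≈ 11.594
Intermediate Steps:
C(o) = 1 (C(o) = (2*o)/((2*o)) = (2*o)*(1/(2*o)) = 1)
x = -2111253/182096 (x = -9 + 3*((255192 + 59734)/(-364193 + 1)) = -9 + 3*(314926/(-364192)) = -9 + 3*(314926*(-1/364192)) = -9 + 3*(-157463/182096) = -9 - 472389/182096 = -2111253/182096 ≈ -11.594)
-x = -1*(-2111253/182096) = 2111253/182096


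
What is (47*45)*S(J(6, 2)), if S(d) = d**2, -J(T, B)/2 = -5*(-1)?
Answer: 211500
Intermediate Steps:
J(T, B) = -10 (J(T, B) = -(-10)*(-1) = -2*5 = -10)
(47*45)*S(J(6, 2)) = (47*45)*(-10)**2 = 2115*100 = 211500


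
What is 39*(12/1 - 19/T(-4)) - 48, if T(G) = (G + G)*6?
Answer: 6967/16 ≈ 435.44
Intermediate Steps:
T(G) = 12*G (T(G) = (2*G)*6 = 12*G)
39*(12/1 - 19/T(-4)) - 48 = 39*(12/1 - 19/(12*(-4))) - 48 = 39*(12*1 - 19/(-48)) - 48 = 39*(12 - 19*(-1/48)) - 48 = 39*(12 + 19/48) - 48 = 39*(595/48) - 48 = 7735/16 - 48 = 6967/16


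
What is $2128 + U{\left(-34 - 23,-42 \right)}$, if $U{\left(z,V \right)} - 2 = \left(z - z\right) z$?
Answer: $2130$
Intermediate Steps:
$U{\left(z,V \right)} = 2$ ($U{\left(z,V \right)} = 2 + \left(z - z\right) z = 2 + 0 z = 2 + 0 = 2$)
$2128 + U{\left(-34 - 23,-42 \right)} = 2128 + 2 = 2130$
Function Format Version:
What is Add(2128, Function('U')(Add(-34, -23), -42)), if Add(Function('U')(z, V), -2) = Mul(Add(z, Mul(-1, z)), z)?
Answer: 2130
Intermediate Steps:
Function('U')(z, V) = 2 (Function('U')(z, V) = Add(2, Mul(Add(z, Mul(-1, z)), z)) = Add(2, Mul(0, z)) = Add(2, 0) = 2)
Add(2128, Function('U')(Add(-34, -23), -42)) = Add(2128, 2) = 2130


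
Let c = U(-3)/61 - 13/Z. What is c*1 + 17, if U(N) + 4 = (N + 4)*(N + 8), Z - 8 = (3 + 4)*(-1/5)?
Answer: 30289/2013 ≈ 15.047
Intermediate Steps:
Z = 33/5 (Z = 8 + (3 + 4)*(-1/5) = 8 + 7*(-1*1/5) = 8 + 7*(-1/5) = 8 - 7/5 = 33/5 ≈ 6.6000)
U(N) = -4 + (4 + N)*(8 + N) (U(N) = -4 + (N + 4)*(N + 8) = -4 + (4 + N)*(8 + N))
c = -3932/2013 (c = (28 + (-3)**2 + 12*(-3))/61 - 13/33/5 = (28 + 9 - 36)*(1/61) - 13*5/33 = 1*(1/61) - 65/33 = 1/61 - 65/33 = -3932/2013 ≈ -1.9533)
c*1 + 17 = -3932/2013*1 + 17 = -3932/2013 + 17 = 30289/2013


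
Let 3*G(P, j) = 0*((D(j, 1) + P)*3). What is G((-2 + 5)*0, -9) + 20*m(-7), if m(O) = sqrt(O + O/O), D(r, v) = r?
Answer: 20*I*sqrt(6) ≈ 48.99*I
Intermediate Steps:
G(P, j) = 0 (G(P, j) = (0*((j + P)*3))/3 = (0*((P + j)*3))/3 = (0*(3*P + 3*j))/3 = (1/3)*0 = 0)
m(O) = sqrt(1 + O) (m(O) = sqrt(O + 1) = sqrt(1 + O))
G((-2 + 5)*0, -9) + 20*m(-7) = 0 + 20*sqrt(1 - 7) = 0 + 20*sqrt(-6) = 0 + 20*(I*sqrt(6)) = 0 + 20*I*sqrt(6) = 20*I*sqrt(6)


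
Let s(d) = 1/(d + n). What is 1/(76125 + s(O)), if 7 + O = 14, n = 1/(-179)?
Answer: 1252/95308679 ≈ 1.3136e-5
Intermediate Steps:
n = -1/179 ≈ -0.0055866
O = 7 (O = -7 + 14 = 7)
s(d) = 1/(-1/179 + d) (s(d) = 1/(d - 1/179) = 1/(-1/179 + d))
1/(76125 + s(O)) = 1/(76125 + 179/(-1 + 179*7)) = 1/(76125 + 179/(-1 + 1253)) = 1/(76125 + 179/1252) = 1/(95308679/1252) = 1252/95308679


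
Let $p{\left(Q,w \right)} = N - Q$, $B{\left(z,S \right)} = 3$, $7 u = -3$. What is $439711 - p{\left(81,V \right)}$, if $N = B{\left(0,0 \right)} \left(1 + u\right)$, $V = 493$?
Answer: $\frac{3078532}{7} \approx 4.3979 \cdot 10^{5}$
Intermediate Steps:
$u = - \frac{3}{7}$ ($u = \frac{1}{7} \left(-3\right) = - \frac{3}{7} \approx -0.42857$)
$N = \frac{12}{7}$ ($N = 3 \left(1 - \frac{3}{7}\right) = 3 \cdot \frac{4}{7} = \frac{12}{7} \approx 1.7143$)
$p{\left(Q,w \right)} = \frac{12}{7} - Q$
$439711 - p{\left(81,V \right)} = 439711 - \left(\frac{12}{7} - 81\right) = 439711 - - \frac{555}{7} = 439711 + \frac{555}{7} = \frac{3078532}{7}$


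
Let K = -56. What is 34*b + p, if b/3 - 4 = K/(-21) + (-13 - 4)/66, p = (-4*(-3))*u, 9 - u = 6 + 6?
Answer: 6795/11 ≈ 617.73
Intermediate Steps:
u = -3 (u = 9 - (6 + 6) = 9 - 1*12 = 9 - 12 = -3)
p = -36 (p = -4*(-3)*(-3) = 12*(-3) = -36)
b = 423/22 (b = 12 + 3*(-56/(-21) + (-13 - 4)/66) = 12 + 3*(-56*(-1/21) - 17*1/66) = 12 + 3*(8/3 - 17/66) = 12 + 3*(53/22) = 12 + 159/22 = 423/22 ≈ 19.227)
34*b + p = 34*(423/22) - 36 = 7191/11 - 36 = 6795/11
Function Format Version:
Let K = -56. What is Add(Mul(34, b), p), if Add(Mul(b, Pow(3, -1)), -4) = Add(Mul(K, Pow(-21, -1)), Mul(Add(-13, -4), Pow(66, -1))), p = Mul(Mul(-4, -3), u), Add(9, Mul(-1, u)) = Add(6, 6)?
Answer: Rational(6795, 11) ≈ 617.73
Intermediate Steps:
u = -3 (u = Add(9, Mul(-1, Add(6, 6))) = Add(9, Mul(-1, 12)) = Add(9, -12) = -3)
p = -36 (p = Mul(Mul(-4, -3), -3) = Mul(12, -3) = -36)
b = Rational(423, 22) (b = Add(12, Mul(3, Add(Mul(-56, Pow(-21, -1)), Mul(Add(-13, -4), Pow(66, -1))))) = Add(12, Mul(3, Add(Mul(-56, Rational(-1, 21)), Mul(-17, Rational(1, 66))))) = Add(12, Mul(3, Add(Rational(8, 3), Rational(-17, 66)))) = Add(12, Mul(3, Rational(53, 22))) = Add(12, Rational(159, 22)) = Rational(423, 22) ≈ 19.227)
Add(Mul(34, b), p) = Add(Mul(34, Rational(423, 22)), -36) = Add(Rational(7191, 11), -36) = Rational(6795, 11)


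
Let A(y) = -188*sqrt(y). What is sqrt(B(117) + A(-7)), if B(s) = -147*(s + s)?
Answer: sqrt(-34398 - 188*I*sqrt(7)) ≈ 1.341 - 185.47*I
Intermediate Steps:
B(s) = -294*s
sqrt(B(117) + A(-7)) = sqrt(-294*117 - 188*I*sqrt(7)) = sqrt(-34398 - 188*I*sqrt(7))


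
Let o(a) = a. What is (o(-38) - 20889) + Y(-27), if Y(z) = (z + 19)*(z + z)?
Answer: -20495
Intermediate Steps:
Y(z) = 2*z*(19 + z) (Y(z) = (19 + z)*(2*z) = 2*z*(19 + z))
(o(-38) - 20889) + Y(-27) = (-38 - 20889) + 2*(-27)*(19 - 27) = -20927 + 2*(-27)*(-8) = -20927 + 432 = -20495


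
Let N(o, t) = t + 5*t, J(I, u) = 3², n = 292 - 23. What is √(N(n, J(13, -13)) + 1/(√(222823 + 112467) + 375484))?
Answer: √(20276137 + 54*√335290)/√(375484 + √335290) ≈ 7.3485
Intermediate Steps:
n = 269
J(I, u) = 9
N(o, t) = 6*t
√(N(n, J(13, -13)) + 1/(√(222823 + 112467) + 375484)) = √(6*9 + 1/(√(222823 + 112467) + 375484)) = √(54 + 1/(√335290 + 375484)) = √(54 + 1/(375484 + √335290))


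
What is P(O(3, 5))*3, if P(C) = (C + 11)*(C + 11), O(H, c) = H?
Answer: 588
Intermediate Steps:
P(C) = (11 + C)² (P(C) = (11 + C)*(11 + C) = (11 + C)²)
P(O(3, 5))*3 = (11 + 3)²*3 = 14²*3 = 196*3 = 588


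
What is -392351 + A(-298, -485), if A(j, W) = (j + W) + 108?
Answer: -393026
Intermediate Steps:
A(j, W) = 108 + W + j (A(j, W) = (W + j) + 108 = 108 + W + j)
-392351 + A(-298, -485) = -392351 + (108 - 485 - 298) = -392351 - 675 = -393026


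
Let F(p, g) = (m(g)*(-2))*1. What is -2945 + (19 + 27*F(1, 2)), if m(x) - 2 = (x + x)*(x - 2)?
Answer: -3034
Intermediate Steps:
m(x) = 2 + 2*x*(-2 + x) (m(x) = 2 + (x + x)*(x - 2) = 2 + (2*x)*(-2 + x) = 2 + 2*x*(-2 + x))
F(p, g) = -4 - 4*g² + 8*g (F(p, g) = ((2 - 4*g + 2*g²)*(-2))*1 = (-4 - 4*g² + 8*g)*1 = -4 - 4*g² + 8*g)
-2945 + (19 + 27*F(1, 2)) = -2945 + (19 + 27*(-4 - 4*2² + 8*2)) = -2945 + (19 + 27*(-4 - 4*4 + 16)) = -2945 + (19 + 27*(-4 - 16 + 16)) = -2945 + (19 + 27*(-4)) = -2945 + (19 - 108) = -2945 - 89 = -3034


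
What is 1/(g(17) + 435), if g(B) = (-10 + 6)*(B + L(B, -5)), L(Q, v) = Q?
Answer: 1/299 ≈ 0.0033445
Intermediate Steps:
g(B) = -8*B (g(B) = (-10 + 6)*(B + B) = -8*B)
1/(g(17) + 435) = 1/(-8*17 + 435) = 1/(-136 + 435) = 1/299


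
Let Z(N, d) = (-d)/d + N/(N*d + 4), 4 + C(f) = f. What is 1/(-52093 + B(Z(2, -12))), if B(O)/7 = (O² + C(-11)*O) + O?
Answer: -100/5197673 ≈ -1.9239e-5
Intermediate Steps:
C(f) = -4 + f
Z(N, d) = -1 + N/(4 + N*d)
B(O) = -98*O + 7*O² (B(O) = 7*((O² + (-4 - 11)*O) + O) = 7*((O² - 15*O) + O) = 7*(O² - 14*O) = -98*O + 7*O²)
1/(-52093 + B(Z(2, -12))) = 1/(-52093 + 7*((-4 + 2 - 1*2*(-12))/(4 + 2*(-12)))*(-14 + (-4 + 2 - 1*2*(-12))/(4 + 2*(-12)))) = 1/(-52093 + 7*((-4 + 2 + 24)/(4 - 24))*(-14 + (-4 + 2 + 24)/(4 - 24))) = 1/(-52093 + 7*(22/(-20))*(-14 + 22/(-20))) = 1/(-52093 + 7*(-1/20*22)*(-14 - 1/20*22)) = 1/(-52093 + 7*(-11/10)*(-14 - 11/10)) = 1/(-52093 + 7*(-11/10)*(-151/10)) = 1/(-52093 + 11627/100) = 1/(-5197673/100) = -100/5197673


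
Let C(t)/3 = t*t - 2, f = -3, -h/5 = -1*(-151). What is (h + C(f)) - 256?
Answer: -990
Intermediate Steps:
h = -755 (h = -(-5)*(-151) = -5*151 = -755)
C(t) = -6 + 3*t² (C(t) = 3*(t*t - 2) = 3*(t² - 2) = 3*(-2 + t²) = -6 + 3*t²)
(h + C(f)) - 256 = (-755 + (-6 + 3*(-3)²)) - 256 = (-755 + (-6 + 3*9)) - 256 = (-755 + (-6 + 27)) - 256 = (-755 + 21) - 256 = -734 - 256 = -990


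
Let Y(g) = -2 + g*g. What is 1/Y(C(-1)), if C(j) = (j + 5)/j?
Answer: 1/14 ≈ 0.071429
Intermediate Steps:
C(j) = (5 + j)/j
Y(g) = -2 + g**2
1/Y(C(-1)) = 1/(-2 + ((5 - 1)/(-1))**2) = 1/(-2 + (-1*4)**2) = 1/(-2 + (-4)**2) = 1/(-2 + 16) = 1/14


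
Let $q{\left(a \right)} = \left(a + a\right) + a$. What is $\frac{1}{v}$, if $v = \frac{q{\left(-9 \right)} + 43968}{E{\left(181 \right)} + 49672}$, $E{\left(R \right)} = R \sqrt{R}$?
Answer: $\frac{49672}{43941} + \frac{181 \sqrt{181}}{43941} \approx 1.1858$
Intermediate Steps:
$E{\left(R \right)} = R^{\frac{3}{2}}$
$q{\left(a \right)} = 3 a$ ($q{\left(a \right)} = 2 a + a = 3 a$)
$v = \frac{43941}{49672 + 181 \sqrt{181}}$ ($v = \frac{3 \left(-9\right) + 43968}{181^{\frac{3}{2}} + 49672} = \frac{-27 + 43968}{181 \sqrt{181} + 49672} = \frac{43941}{49672 + 181 \sqrt{181}} \approx 0.84328$)
$\frac{1}{v} = \frac{1}{\frac{727545784}{820459281} - \frac{2651107 \sqrt{181}}{820459281}}$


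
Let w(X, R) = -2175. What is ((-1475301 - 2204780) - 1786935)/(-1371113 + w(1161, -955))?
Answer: 683377/171661 ≈ 3.9810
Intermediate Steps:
((-1475301 - 2204780) - 1786935)/(-1371113 + w(1161, -955)) = ((-1475301 - 2204780) - 1786935)/(-1371113 - 2175) = (-3680081 - 1786935)/(-1373288) = -5467016*(-1/1373288) = 683377/171661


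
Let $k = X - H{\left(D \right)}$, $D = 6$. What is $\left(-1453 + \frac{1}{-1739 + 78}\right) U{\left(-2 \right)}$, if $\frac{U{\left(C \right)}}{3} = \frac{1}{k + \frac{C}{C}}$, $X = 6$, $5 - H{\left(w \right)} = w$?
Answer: $- \frac{3620151}{6644} \approx -544.88$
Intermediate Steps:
$H{\left(w \right)} = 5 - w$
$k = 7$ ($k = 6 - \left(5 - 6\right) = 6 - -1 = 6 + 1 = 7$)
$U{\left(C \right)} = \frac{3}{8}$ ($U{\left(C \right)} = \frac{3}{7 + \frac{C}{C}} = \frac{3}{7 + 1} = \frac{3}{8}$)
$\left(-1453 + \frac{1}{-1739 + 78}\right) U{\left(-2 \right)} = \left(-1453 + \frac{1}{-1739 + 78}\right) \frac{3}{8} = \left(-1453 + \frac{1}{-1661}\right) \frac{3}{8} = \left(-1453 - \frac{1}{1661}\right) \frac{3}{8} = \left(- \frac{2413434}{1661}\right) \frac{3}{8} = - \frac{3620151}{6644}$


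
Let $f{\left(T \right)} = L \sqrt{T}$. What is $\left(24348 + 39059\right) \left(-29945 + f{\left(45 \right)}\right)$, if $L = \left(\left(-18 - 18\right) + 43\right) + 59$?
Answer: $-1898722615 + 12554586 \sqrt{5} \approx -1.8706 \cdot 10^{9}$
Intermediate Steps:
$L = 66$ ($L = \left(-36 + 43\right) + 59 = 7 + 59 = 66$)
$f{\left(T \right)} = 66 \sqrt{T}$
$\left(24348 + 39059\right) \left(-29945 + f{\left(45 \right)}\right) = \left(24348 + 39059\right) \left(-29945 + 66 \sqrt{45}\right) = 63407 \left(-29945 + 66 \cdot 3 \sqrt{5}\right) = 63407 \left(-29945 + 198 \sqrt{5}\right) = -1898722615 + 12554586 \sqrt{5}$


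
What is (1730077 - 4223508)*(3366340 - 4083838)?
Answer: 1789031755638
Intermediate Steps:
(1730077 - 4223508)*(3366340 - 4083838) = -2493431*(-717498) = 1789031755638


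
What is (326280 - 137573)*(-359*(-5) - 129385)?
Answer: -24077126130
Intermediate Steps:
(326280 - 137573)*(-359*(-5) - 129385) = 188707*(1795 - 129385) = 188707*(-127590) = -24077126130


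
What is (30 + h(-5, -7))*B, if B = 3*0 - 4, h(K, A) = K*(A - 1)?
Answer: -280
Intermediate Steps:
h(K, A) = K*(-1 + A)
B = -4 (B = 0 - 4 = -4)
(30 + h(-5, -7))*B = (30 - 5*(-1 - 7))*(-4) = (30 - 5*(-8))*(-4) = (30 + 40)*(-4) = 70*(-4) = -280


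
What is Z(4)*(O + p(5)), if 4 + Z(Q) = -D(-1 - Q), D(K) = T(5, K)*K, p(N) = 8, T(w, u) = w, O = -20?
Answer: -252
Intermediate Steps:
D(K) = 5*K
Z(Q) = 1 + 5*Q (Z(Q) = -4 - 5*(-1 - Q) = -4 - (-5 - 5*Q) = -4 + (5 + 5*Q) = 1 + 5*Q)
Z(4)*(O + p(5)) = (1 + 5*4)*(-20 + 8) = (1 + 20)*(-12) = 21*(-12) = -252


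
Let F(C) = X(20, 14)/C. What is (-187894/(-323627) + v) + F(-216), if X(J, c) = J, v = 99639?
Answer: 1741285543403/17475858 ≈ 99640.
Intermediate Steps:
F(C) = 20/C
(-187894/(-323627) + v) + F(-216) = (-187894/(-323627) + 99639) + 20/(-216) = (-187894*(-1/323627) + 99639) + 20*(-1/216) = (187894/323627 + 99639) - 5/54 = 32246058547/323627 - 5/54 = 1741285543403/17475858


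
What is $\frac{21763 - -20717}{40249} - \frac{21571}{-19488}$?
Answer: $\frac{1696061419}{784372512} \approx 2.1623$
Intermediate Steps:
$\frac{21763 - -20717}{40249} - \frac{21571}{-19488} = \left(21763 + 20717\right) \frac{1}{40249} - - \frac{21571}{19488} = 42480 \cdot \frac{1}{40249} + \frac{21571}{19488} = \frac{42480}{40249} + \frac{21571}{19488} = \frac{1696061419}{784372512}$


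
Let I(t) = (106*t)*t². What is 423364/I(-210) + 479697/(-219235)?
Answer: -444334954159/203033533500 ≈ -2.1885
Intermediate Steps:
I(t) = 106*t³
423364/I(-210) + 479697/(-219235) = 423364/((106*(-210)³)) + 479697/(-219235) = 423364/((106*(-9261000))) + 479697*(-1/219235) = 423364/(-981666000) - 479697/219235 = 423364*(-1/981666000) - 479697/219235 = -1997/4630500 - 479697/219235 = -444334954159/203033533500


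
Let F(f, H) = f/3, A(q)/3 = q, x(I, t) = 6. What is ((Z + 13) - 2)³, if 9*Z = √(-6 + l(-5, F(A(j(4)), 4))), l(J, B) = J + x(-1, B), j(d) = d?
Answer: (99 + I*√5)³/729 ≈ 1329.0 + 90.173*I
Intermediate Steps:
A(q) = 3*q
F(f, H) = f/3 (F(f, H) = f*(⅓) = f/3)
l(J, B) = 6 + J (l(J, B) = J + 6 = 6 + J)
Z = I*√5/9 (Z = √(-6 + (6 - 5))/9 = √(-6 + 1)/9 = √(-5)/9 = (I*√5)/9 = I*√5/9 ≈ 0.24845*I)
((Z + 13) - 2)³ = ((I*√5/9 + 13) - 2)³ = ((13 + I*√5/9) - 2)³ = (11 + I*√5/9)³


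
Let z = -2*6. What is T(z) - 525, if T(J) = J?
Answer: -537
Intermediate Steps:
z = -12
T(z) - 525 = -12 - 525 = -537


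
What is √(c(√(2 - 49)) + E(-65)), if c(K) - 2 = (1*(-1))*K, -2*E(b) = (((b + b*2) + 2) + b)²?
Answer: √(-33280 - I*√47) ≈ 0.019 - 182.43*I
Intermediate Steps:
E(b) = -(2 + 4*b)²/2 (E(b) = -(((b + b*2) + 2) + b)²/2 = -(((b + 2*b) + 2) + b)²/2 = -((3*b + 2) + b)²/2 = -((2 + 3*b) + b)²/2 = -(2 + 4*b)²/2)
c(K) = 2 - K (c(K) = 2 + (1*(-1))*K = 2 - K)
√(c(√(2 - 49)) + E(-65)) = √((2 - √(2 - 49)) - 2*(1 + 2*(-65))²) = √((2 - √(-47)) - 2*(1 - 130)²) = √((2 - I*√47) - 2*(-129)²) = √((2 - I*√47) - 2*16641) = √((2 - I*√47) - 33282) = √(-33280 - I*√47)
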